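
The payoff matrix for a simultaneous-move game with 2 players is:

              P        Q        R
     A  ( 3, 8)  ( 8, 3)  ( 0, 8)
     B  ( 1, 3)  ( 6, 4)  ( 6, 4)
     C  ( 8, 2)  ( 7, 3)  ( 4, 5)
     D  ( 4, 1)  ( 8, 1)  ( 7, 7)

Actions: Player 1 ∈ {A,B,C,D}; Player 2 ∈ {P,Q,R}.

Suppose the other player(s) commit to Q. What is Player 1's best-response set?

BR_1 = {A,D}

u_1(A vs Q) = 8
u_1(B vs Q) = 6
u_1(C vs Q) = 7
u_1(D vs Q) = 8
max payoff 8 at {A,D}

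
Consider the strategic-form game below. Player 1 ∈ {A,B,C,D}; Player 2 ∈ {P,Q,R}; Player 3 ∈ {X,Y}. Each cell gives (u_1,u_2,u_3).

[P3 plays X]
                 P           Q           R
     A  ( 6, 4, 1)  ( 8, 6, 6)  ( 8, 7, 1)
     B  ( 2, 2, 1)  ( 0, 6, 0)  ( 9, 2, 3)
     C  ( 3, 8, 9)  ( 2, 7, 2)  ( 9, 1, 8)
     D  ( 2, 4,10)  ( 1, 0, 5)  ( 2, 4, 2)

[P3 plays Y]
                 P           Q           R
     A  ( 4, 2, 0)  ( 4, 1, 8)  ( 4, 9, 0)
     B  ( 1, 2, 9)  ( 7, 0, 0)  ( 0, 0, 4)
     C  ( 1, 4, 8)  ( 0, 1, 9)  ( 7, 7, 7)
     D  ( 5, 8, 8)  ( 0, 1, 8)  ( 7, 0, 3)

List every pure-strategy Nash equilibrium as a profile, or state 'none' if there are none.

No pure NE.

(A,P,X): not NE [P2→R gives 7>4]
(A,P,Y): not NE [P1→D gives 5>4; P2→R gives 9>2; P3→X gives 1>0]
(A,Q,X): not NE [P2→R gives 7>6; P3→Y gives 8>6]
(A,Q,Y): not NE [P1→B gives 7>4; P2→R gives 9>1]
(A,R,X): not NE [P1→C gives 9>8]
(A,R,Y): not NE [P1→D gives 7>4; P3→X gives 1>0]
(B,P,X): not NE [P1→A gives 6>2; P2→Q gives 6>2; P3→Y gives 9>1]
(B,P,Y): not NE [P1→D gives 5>1]
(B,Q,X): not NE [P1→A gives 8>0]
(B,Q,Y): not NE [P2→P gives 2>0]
(B,R,X): not NE [P2→Q gives 6>2; P3→Y gives 4>3]
(B,R,Y): not NE [P1→D gives 7>0; P2→P gives 2>0]
(C,P,X): not NE [P1→A gives 6>3]
(C,P,Y): not NE [P1→D gives 5>1; P2→R gives 7>4; P3→X gives 9>8]
(C,Q,X): not NE [P1→A gives 8>2; P2→P gives 8>7; P3→Y gives 9>2]
(C,Q,Y): not NE [P1→B gives 7>0; P2→R gives 7>1]
(C,R,X): not NE [P2→P gives 8>1]
(C,R,Y): not NE [P3→X gives 8>7]
(D,P,X): not NE [P1→A gives 6>2]
(D,P,Y): not NE [P3→X gives 10>8]
(D,Q,X): not NE [P1→A gives 8>1; P2→R gives 4>0; P3→Y gives 8>5]
(D,Q,Y): not NE [P1→B gives 7>0; P2→P gives 8>1]
(D,R,X): not NE [P1→C gives 9>2; P3→Y gives 3>2]
(D,R,Y): not NE [P2→P gives 8>0]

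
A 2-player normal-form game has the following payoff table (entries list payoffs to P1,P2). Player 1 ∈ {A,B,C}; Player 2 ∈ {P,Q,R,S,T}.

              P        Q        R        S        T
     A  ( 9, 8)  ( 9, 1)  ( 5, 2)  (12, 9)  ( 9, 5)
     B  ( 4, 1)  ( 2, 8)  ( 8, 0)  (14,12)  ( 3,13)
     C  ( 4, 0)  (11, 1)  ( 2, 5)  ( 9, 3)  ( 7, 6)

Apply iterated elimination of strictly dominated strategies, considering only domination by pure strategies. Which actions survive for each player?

Remaining: P1:{A,B} P2:{S,T}

P2 drop P (S beats it: A:9>8 B:12>1 C:3>0)
P2 drop Q (S beats it: A:9>1 B:12>8 C:3>1)
P1 drop C (A beats it: R:5>2 S:12>9 T:9>7)
P2 drop R (S beats it: A:9>2 B:12>0)
P1→{A,B} P2→{S,T}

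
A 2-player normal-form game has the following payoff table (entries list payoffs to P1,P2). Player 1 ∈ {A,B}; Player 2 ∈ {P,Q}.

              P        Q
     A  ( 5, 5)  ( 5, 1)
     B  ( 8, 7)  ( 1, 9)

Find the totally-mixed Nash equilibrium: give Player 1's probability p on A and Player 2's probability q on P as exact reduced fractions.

P1 mixes 1/3 on A; P2 mixes 4/7 on P

P1 indiff ⇒ q·5+(1-q)·5 = q·8+(1-q)·1 ⇒ q(-3) = (1-q)(-4) ⇒ q = 4/7
P2 indiff ⇒ p·5+(1-p)·7 = p·1+(1-p)·9 ⇒ p(4) = (1-p)(2) ⇒ p = 1/3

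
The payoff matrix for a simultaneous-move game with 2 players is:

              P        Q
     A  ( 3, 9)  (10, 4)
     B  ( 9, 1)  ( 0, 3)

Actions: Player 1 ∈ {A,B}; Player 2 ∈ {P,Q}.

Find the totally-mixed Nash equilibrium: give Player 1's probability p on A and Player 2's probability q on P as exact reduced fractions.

p=2/7, q=5/8

P1 indiff ⇒ q·3+(1-q)·10 = q·9+(1-q)·0 ⇒ q(-6) = (1-q)(-10) ⇒ q = 5/8
P2 indiff ⇒ p·9+(1-p)·1 = p·4+(1-p)·3 ⇒ p(5) = (1-p)(2) ⇒ p = 2/7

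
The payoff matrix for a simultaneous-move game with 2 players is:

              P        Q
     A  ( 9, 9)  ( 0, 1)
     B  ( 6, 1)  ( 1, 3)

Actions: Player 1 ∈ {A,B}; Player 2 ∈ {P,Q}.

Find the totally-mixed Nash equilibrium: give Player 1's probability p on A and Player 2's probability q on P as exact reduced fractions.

(p,q) = (1/5, 1/4)

P1 indiff ⇒ q·9+(1-q)·0 = q·6+(1-q)·1 ⇒ q(3) = (1-q)(1) ⇒ q = 1/4
P2 indiff ⇒ p·9+(1-p)·1 = p·1+(1-p)·3 ⇒ p(8) = (1-p)(2) ⇒ p = 1/5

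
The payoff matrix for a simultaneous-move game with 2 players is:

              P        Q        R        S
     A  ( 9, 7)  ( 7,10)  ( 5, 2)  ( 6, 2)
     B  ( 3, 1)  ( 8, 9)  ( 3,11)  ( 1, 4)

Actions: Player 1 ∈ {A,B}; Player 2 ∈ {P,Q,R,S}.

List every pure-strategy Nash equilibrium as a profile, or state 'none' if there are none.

(A,P): not NE [P2→Q gives 10>7]
(A,Q): not NE [P1→B gives 8>7]
(A,R): not NE [P2→Q gives 10>2]
(A,S): not NE [P2→Q gives 10>2]
(B,P): not NE [P1→A gives 9>3; P2→R gives 11>1]
(B,Q): not NE [P2→R gives 11>9]
(B,R): not NE [P1→A gives 5>3]
(B,S): not NE [P1→A gives 6>1; P2→R gives 11>4]

No pure NE.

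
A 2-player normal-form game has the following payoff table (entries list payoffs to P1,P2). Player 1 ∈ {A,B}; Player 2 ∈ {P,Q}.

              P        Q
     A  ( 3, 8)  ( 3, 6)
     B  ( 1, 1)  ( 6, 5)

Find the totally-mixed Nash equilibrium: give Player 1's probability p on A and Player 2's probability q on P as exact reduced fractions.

P1 indiff ⇒ q·3+(1-q)·3 = q·1+(1-q)·6 ⇒ q(2) = (1-q)(3) ⇒ q = 3/5
P2 indiff ⇒ p·8+(1-p)·1 = p·6+(1-p)·5 ⇒ p(2) = (1-p)(4) ⇒ p = 2/3

(p,q) = (2/3, 3/5)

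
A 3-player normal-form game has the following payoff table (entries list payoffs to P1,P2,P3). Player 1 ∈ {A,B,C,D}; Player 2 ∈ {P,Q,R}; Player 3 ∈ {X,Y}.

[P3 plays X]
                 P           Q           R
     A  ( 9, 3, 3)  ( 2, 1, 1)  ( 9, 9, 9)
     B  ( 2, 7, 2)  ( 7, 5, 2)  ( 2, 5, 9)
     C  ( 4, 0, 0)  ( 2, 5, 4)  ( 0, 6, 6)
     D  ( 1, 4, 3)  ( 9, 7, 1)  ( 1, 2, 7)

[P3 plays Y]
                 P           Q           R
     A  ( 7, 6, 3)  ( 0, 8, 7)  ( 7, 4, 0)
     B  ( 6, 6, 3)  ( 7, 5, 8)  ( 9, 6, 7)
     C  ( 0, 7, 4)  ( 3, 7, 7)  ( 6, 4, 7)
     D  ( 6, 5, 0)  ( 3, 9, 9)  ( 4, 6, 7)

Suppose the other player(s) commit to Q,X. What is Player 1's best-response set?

argmax u_1 = {D}

u_1(A vs Q,X) = 2
u_1(B vs Q,X) = 7
u_1(C vs Q,X) = 2
u_1(D vs Q,X) = 9
max payoff 9 at {D}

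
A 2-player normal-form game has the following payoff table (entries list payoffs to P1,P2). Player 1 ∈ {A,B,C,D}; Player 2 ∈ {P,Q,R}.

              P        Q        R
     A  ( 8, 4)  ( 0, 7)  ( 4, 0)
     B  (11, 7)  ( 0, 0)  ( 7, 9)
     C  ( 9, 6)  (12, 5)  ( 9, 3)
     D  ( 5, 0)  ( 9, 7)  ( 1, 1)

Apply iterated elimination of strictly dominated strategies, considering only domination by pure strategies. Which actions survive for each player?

Survivors P1:{B,C} P2:{P,R}

P1 drop A (C beats it: P:9>8 Q:12>0 R:9>4)
P1 drop D (C beats it: P:9>5 Q:12>9 R:9>1)
P2 drop Q (P beats it: B:7>0 C:6>5)
P1→{B,C} P2→{P,R}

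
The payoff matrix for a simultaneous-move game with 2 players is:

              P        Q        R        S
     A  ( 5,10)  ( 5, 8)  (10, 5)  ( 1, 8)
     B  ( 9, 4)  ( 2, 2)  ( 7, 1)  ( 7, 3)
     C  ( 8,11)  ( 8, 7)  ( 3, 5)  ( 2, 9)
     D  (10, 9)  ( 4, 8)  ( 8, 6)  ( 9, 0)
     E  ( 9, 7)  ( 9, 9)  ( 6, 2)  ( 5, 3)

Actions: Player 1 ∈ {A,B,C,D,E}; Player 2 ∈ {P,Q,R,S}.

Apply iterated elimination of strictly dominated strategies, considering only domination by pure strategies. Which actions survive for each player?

IESDS → P1:{D,E} P2:{P,Q}

P1 drop B (D beats it: P:10>9 Q:4>2 R:8>7 S:9>7)
P1 drop C (E beats it: P:9>8 Q:9>8 R:6>3 S:5>2)
P2 drop R (P beats it: A:10>5 D:9>6 E:7>2)
P1 drop A (E beats it: P:9>5 Q:9>5 S:5>1)
P2 drop S (P beats it: D:9>0 E:7>3)
P1→{D,E} P2→{P,Q}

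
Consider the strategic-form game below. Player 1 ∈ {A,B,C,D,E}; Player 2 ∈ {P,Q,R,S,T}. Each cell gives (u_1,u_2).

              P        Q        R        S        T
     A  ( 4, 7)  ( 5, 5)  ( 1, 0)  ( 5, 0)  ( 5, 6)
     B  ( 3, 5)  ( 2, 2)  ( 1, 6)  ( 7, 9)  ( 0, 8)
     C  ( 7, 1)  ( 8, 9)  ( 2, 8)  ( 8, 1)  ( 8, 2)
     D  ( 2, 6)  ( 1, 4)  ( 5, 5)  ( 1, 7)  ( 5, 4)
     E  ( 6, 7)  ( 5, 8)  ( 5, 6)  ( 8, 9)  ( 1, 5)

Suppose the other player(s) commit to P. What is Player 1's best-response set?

u_1(A vs P) = 4
u_1(B vs P) = 3
u_1(C vs P) = 7
u_1(D vs P) = 2
u_1(E vs P) = 6
max payoff 7 at {C}

BR_1 = {C}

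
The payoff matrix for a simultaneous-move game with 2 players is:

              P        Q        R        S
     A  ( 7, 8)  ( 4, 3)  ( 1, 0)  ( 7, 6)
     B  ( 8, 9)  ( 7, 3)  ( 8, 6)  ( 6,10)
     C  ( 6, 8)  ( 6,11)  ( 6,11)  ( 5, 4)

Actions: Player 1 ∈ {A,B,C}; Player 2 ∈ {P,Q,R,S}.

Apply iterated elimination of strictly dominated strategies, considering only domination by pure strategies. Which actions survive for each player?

P1 drop C (B beats it: P:8>6 Q:7>6 R:8>6 S:6>5)
P2 drop Q (P beats it: A:8>3 B:9>3)
P2 drop R (P beats it: A:8>0 B:9>6)
P1→{A,B} P2→{P,S}

Remaining: P1:{A,B} P2:{P,S}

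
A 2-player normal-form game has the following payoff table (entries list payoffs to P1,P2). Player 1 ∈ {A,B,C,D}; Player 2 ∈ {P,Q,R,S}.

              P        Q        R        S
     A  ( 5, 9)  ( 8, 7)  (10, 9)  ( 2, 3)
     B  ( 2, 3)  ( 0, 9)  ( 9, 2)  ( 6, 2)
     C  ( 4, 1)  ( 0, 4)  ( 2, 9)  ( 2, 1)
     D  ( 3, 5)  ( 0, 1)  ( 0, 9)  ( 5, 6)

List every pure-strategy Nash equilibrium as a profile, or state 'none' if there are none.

PSNE = {(A,P), (A,R)}

(A,P): NE
(A,Q): not NE [P2→R gives 9>7]
(A,R): NE
(A,S): not NE [P1→B gives 6>2; P2→R gives 9>3]
(B,P): not NE [P1→A gives 5>2; P2→Q gives 9>3]
(B,Q): not NE [P1→A gives 8>0]
(B,R): not NE [P1→A gives 10>9; P2→Q gives 9>2]
(B,S): not NE [P2→Q gives 9>2]
(C,P): not NE [P1→A gives 5>4; P2→R gives 9>1]
(C,Q): not NE [P1→A gives 8>0; P2→R gives 9>4]
(C,R): not NE [P1→A gives 10>2]
(C,S): not NE [P1→B gives 6>2; P2→R gives 9>1]
(D,P): not NE [P1→A gives 5>3; P2→R gives 9>5]
(D,Q): not NE [P1→A gives 8>0; P2→R gives 9>1]
(D,R): not NE [P1→A gives 10>0]
(D,S): not NE [P1→B gives 6>5; P2→R gives 9>6]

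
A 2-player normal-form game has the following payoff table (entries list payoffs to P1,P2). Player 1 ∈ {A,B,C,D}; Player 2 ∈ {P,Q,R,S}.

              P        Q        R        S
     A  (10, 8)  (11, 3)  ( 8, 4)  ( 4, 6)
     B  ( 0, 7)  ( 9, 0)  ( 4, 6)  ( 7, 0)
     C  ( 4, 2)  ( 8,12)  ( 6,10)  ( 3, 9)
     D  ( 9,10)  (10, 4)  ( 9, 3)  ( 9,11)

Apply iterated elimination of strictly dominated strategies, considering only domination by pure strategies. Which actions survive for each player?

Survivors P1:{A,D} P2:{P,S}

P1 drop B (D beats it: P:9>0 Q:10>9 R:9>4 S:9>7)
P1 drop C (A beats it: P:10>4 Q:11>8 R:8>6 S:4>3)
P2 drop Q (P beats it: A:8>3 D:10>4)
P2 drop R (P beats it: A:8>4 D:10>3)
P1→{A,D} P2→{P,S}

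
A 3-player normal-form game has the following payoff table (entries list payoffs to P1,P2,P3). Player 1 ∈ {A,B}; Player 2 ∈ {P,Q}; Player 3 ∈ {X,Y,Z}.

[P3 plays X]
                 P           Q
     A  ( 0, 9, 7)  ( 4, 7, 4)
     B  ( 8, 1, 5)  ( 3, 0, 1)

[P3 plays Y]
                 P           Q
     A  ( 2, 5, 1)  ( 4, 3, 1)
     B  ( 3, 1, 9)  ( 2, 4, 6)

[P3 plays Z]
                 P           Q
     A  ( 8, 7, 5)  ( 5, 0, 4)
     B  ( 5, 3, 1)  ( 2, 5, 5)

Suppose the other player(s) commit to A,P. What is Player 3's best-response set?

argmax u_3 = {X}

u_3(X vs A,P) = 7
u_3(Y vs A,P) = 1
u_3(Z vs A,P) = 5
max payoff 7 at {X}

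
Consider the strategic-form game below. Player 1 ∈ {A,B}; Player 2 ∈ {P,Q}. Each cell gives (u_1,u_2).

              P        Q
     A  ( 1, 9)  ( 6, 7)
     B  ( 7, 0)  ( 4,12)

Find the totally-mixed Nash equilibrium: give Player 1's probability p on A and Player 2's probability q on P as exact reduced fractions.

P1 indiff ⇒ q·1+(1-q)·6 = q·7+(1-q)·4 ⇒ q(-6) = (1-q)(-2) ⇒ q = 1/4
P2 indiff ⇒ p·9+(1-p)·0 = p·7+(1-p)·12 ⇒ p(2) = (1-p)(12) ⇒ p = 6/7

p=6/7, q=1/4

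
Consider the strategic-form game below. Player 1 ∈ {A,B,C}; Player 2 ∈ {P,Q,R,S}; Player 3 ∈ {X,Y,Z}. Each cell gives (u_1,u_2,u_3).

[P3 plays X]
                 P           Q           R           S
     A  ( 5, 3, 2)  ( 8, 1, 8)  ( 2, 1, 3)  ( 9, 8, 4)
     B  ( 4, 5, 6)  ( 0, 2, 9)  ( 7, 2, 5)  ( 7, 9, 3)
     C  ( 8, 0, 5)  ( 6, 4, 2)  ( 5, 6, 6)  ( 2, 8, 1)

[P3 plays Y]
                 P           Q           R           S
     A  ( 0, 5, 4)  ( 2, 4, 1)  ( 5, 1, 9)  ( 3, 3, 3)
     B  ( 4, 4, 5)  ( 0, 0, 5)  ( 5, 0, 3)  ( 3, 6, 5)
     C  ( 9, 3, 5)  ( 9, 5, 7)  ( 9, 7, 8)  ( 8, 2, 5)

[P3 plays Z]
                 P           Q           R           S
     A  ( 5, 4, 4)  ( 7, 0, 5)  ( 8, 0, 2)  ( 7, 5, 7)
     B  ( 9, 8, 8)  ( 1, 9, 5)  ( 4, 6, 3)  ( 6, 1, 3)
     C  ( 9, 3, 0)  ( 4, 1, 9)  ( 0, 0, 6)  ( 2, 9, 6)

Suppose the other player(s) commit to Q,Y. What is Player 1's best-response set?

u_1(A vs Q,Y) = 2
u_1(B vs Q,Y) = 0
u_1(C vs Q,Y) = 9
max payoff 9 at {C}

BR_1 = {C}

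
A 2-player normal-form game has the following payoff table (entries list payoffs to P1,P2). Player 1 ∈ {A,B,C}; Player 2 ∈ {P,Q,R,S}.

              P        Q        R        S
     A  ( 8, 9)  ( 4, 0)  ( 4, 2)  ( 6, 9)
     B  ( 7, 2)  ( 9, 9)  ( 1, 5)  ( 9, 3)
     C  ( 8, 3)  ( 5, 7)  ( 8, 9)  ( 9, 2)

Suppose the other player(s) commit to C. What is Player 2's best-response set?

u_2(P vs C) = 3
u_2(Q vs C) = 7
u_2(R vs C) = 9
u_2(S vs C) = 2
max payoff 9 at {R}

argmax u_2 = {R}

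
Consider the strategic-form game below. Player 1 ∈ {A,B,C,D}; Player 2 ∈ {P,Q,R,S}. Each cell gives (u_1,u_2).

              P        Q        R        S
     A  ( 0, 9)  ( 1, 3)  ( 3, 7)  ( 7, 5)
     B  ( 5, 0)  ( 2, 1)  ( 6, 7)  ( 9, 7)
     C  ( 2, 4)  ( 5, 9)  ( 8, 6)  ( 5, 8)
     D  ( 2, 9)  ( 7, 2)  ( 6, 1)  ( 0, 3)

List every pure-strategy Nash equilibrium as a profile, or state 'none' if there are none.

NE set: (B,S)

(A,P): not NE [P1→B gives 5>0]
(A,Q): not NE [P1→D gives 7>1; P2→P gives 9>3]
(A,R): not NE [P1→C gives 8>3; P2→P gives 9>7]
(A,S): not NE [P1→B gives 9>7; P2→P gives 9>5]
(B,P): not NE [P2→S gives 7>0]
(B,Q): not NE [P1→D gives 7>2; P2→S gives 7>1]
(B,R): not NE [P1→C gives 8>6]
(B,S): NE
(C,P): not NE [P1→B gives 5>2; P2→Q gives 9>4]
(C,Q): not NE [P1→D gives 7>5]
(C,R): not NE [P2→Q gives 9>6]
(C,S): not NE [P1→B gives 9>5; P2→Q gives 9>8]
(D,P): not NE [P1→B gives 5>2]
(D,Q): not NE [P2→P gives 9>2]
(D,R): not NE [P1→C gives 8>6; P2→P gives 9>1]
(D,S): not NE [P1→B gives 9>0; P2→P gives 9>3]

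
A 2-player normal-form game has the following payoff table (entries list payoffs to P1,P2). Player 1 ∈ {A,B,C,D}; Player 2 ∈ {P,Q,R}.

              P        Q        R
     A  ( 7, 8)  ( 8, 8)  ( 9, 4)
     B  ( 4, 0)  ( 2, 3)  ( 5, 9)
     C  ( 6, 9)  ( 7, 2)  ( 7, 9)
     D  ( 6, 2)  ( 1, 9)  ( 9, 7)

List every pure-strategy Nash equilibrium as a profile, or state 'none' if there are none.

(A,P): NE
(A,Q): NE
(A,R): not NE [P2→Q gives 8>4]
(B,P): not NE [P1→A gives 7>4; P2→R gives 9>0]
(B,Q): not NE [P1→A gives 8>2; P2→R gives 9>3]
(B,R): not NE [P1→D gives 9>5]
(C,P): not NE [P1→A gives 7>6]
(C,Q): not NE [P1→A gives 8>7; P2→R gives 9>2]
(C,R): not NE [P1→D gives 9>7]
(D,P): not NE [P1→A gives 7>6; P2→Q gives 9>2]
(D,Q): not NE [P1→A gives 8>1]
(D,R): not NE [P2→Q gives 9>7]

NE set: (A,P), (A,Q)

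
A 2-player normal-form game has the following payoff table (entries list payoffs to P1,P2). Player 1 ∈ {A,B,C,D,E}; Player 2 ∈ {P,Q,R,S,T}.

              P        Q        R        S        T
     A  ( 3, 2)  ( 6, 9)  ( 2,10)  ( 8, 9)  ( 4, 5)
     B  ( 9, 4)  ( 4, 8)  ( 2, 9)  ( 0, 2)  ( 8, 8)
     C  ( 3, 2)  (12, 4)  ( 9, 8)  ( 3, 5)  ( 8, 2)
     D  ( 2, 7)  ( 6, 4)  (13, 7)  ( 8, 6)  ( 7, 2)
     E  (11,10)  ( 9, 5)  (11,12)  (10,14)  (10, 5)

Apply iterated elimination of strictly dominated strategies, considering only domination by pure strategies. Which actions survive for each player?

Remaining: P1:{D,E} P2:{P,R,S}

P1 drop A (E beats it: P:11>3 Q:9>6 R:11>2 S:10>8 T:10>4)
P1 drop B (E beats it: P:11>9 Q:9>4 R:11>2 S:10>0 T:10>8)
P2 drop Q (R beats it: C:8>4 D:7>4 E:12>5)
P1 drop C (E beats it: P:11>3 R:11>9 S:10>3 T:10>8)
P2 drop T (P beats it: D:7>2 E:10>5)
P1→{D,E} P2→{P,R,S}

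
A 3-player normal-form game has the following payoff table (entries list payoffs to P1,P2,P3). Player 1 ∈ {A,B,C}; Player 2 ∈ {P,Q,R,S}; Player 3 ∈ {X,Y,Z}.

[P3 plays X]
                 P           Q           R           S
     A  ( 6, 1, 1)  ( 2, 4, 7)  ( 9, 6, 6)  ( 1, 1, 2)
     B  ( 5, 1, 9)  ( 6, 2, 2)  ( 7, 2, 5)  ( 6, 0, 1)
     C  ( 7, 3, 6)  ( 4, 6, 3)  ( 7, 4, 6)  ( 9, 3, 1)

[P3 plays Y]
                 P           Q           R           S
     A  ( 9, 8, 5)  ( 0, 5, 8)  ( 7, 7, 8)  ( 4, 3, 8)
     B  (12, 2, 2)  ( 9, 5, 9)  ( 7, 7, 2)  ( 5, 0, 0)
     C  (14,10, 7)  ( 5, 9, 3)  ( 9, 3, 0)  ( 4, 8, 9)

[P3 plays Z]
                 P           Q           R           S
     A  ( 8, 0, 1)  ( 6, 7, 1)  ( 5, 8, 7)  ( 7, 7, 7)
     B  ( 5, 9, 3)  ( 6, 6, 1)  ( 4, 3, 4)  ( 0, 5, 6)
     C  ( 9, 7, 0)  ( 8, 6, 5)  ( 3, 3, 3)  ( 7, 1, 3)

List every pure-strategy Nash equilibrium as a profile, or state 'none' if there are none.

PSNE = {(C,P,Y)}

(A,P,X): not NE [P1→C gives 7>6; P2→R gives 6>1; P3→Y gives 5>1]
(A,P,Y): not NE [P1→C gives 14>9]
(A,P,Z): not NE [P1→C gives 9>8; P2→R gives 8>0; P3→Y gives 5>1]
(A,Q,X): not NE [P1→B gives 6>2; P2→R gives 6>4; P3→Y gives 8>7]
(A,Q,Y): not NE [P1→B gives 9>0; P2→P gives 8>5]
(A,Q,Z): not NE [P1→C gives 8>6; P2→R gives 8>7; P3→Y gives 8>1]
(A,R,X): not NE [P3→Y gives 8>6]
(A,R,Y): not NE [P1→C gives 9>7; P2→P gives 8>7]
(A,R,Z): not NE [P3→Y gives 8>7]
(A,S,X): not NE [P1→C gives 9>1; P2→R gives 6>1; P3→Y gives 8>2]
(A,S,Y): not NE [P1→B gives 5>4; P2→P gives 8>3]
(A,S,Z): not NE [P2→R gives 8>7; P3→Y gives 8>7]
(B,P,X): not NE [P1→C gives 7>5; P2→R gives 2>1]
(B,P,Y): not NE [P1→C gives 14>12; P2→R gives 7>2; P3→X gives 9>2]
(B,P,Z): not NE [P1→C gives 9>5; P3→X gives 9>3]
(B,Q,X): not NE [P3→Y gives 9>2]
(B,Q,Y): not NE [P2→R gives 7>5]
(B,Q,Z): not NE [P1→C gives 8>6; P2→P gives 9>6; P3→Y gives 9>1]
(B,R,X): not NE [P1→A gives 9>7]
(B,R,Y): not NE [P1→C gives 9>7; P3→X gives 5>2]
(B,R,Z): not NE [P1→A gives 5>4; P2→P gives 9>3; P3→X gives 5>4]
(B,S,X): not NE [P1→C gives 9>6; P2→R gives 2>0; P3→Z gives 6>1]
(B,S,Y): not NE [P2→R gives 7>0; P3→Z gives 6>0]
(B,S,Z): not NE [P1→C gives 7>0; P2→P gives 9>5]
(C,P,X): not NE [P2→Q gives 6>3; P3→Y gives 7>6]
(C,P,Y): NE
(C,P,Z): not NE [P3→Y gives 7>0]
(C,Q,X): not NE [P1→B gives 6>4; P3→Z gives 5>3]
(C,Q,Y): not NE [P1→B gives 9>5; P2→P gives 10>9; P3→Z gives 5>3]
(C,Q,Z): not NE [P2→P gives 7>6]
(C,R,X): not NE [P1→A gives 9>7; P2→Q gives 6>4]
(C,R,Y): not NE [P2→P gives 10>3; P3→X gives 6>0]
(C,R,Z): not NE [P1→A gives 5>3; P2→P gives 7>3; P3→X gives 6>3]
(C,S,X): not NE [P2→Q gives 6>3; P3→Y gives 9>1]
(C,S,Y): not NE [P1→B gives 5>4; P2→P gives 10>8]
(C,S,Z): not NE [P2→P gives 7>1; P3→Y gives 9>3]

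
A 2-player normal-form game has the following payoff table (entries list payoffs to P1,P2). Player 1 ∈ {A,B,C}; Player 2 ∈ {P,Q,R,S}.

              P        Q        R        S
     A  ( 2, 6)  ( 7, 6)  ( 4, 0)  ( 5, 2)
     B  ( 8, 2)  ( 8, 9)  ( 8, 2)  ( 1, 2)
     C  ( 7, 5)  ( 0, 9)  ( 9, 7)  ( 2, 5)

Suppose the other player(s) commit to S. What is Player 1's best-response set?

u_1(A vs S) = 5
u_1(B vs S) = 1
u_1(C vs S) = 2
max payoff 5 at {A}

argmax u_1 = {A}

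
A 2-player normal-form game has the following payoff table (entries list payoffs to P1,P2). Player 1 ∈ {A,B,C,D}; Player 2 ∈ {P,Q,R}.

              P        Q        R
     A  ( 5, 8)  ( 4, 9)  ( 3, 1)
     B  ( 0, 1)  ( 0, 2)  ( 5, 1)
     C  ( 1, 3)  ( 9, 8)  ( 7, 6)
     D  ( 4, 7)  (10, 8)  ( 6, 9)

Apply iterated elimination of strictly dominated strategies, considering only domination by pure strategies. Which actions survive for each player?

P1 drop B (C beats it: P:1>0 Q:9>0 R:7>5)
P2 drop P (Q beats it: A:9>8 C:8>3 D:8>7)
P1 drop A (C beats it: Q:9>4 R:7>3)
P1→{C,D} P2→{Q,R}

IESDS → P1:{C,D} P2:{Q,R}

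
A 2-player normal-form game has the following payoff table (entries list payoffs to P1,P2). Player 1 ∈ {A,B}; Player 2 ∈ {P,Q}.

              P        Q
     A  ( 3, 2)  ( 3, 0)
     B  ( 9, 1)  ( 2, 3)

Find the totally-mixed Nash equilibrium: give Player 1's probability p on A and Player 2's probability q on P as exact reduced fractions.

p=1/2, q=1/7

P1 indiff ⇒ q·3+(1-q)·3 = q·9+(1-q)·2 ⇒ q(-6) = (1-q)(-1) ⇒ q = 1/7
P2 indiff ⇒ p·2+(1-p)·1 = p·0+(1-p)·3 ⇒ p(2) = (1-p)(2) ⇒ p = 1/2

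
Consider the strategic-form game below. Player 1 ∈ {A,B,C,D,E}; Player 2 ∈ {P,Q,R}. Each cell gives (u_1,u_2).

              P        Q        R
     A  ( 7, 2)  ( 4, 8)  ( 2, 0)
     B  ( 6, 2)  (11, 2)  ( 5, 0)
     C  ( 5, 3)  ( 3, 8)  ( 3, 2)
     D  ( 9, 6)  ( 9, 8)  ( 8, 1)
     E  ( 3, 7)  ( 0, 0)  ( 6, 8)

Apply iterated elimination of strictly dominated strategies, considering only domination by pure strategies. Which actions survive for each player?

Survivors P1:{B,D} P2:{P,Q}

P1 drop A (D beats it: P:9>7 Q:9>4 R:8>2)
P1 drop C (B beats it: P:6>5 Q:11>3 R:5>3)
P1 drop E (D beats it: P:9>3 Q:9>0 R:8>6)
P2 drop R (P beats it: B:2>0 D:6>1)
P1→{B,D} P2→{P,Q}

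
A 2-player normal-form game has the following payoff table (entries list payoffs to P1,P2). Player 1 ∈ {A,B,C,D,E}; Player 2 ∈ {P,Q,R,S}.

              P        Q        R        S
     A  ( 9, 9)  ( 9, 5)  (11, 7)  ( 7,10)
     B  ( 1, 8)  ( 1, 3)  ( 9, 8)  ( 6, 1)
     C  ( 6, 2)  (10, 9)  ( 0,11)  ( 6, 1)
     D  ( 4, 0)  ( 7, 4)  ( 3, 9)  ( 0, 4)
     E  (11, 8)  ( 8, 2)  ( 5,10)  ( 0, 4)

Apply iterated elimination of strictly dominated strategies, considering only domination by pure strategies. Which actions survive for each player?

Survivors P1:{A,E} P2:{P,R,S}

P1 drop B (A beats it: P:9>1 Q:9>1 R:11>9 S:7>6)
P1 drop D (A beats it: P:9>4 Q:9>7 R:11>3 S:7>0)
P2 drop Q (R beats it: A:7>5 C:11>9 E:10>2)
P1 drop C (A beats it: P:9>6 R:11>0 S:7>6)
P1→{A,E} P2→{P,R,S}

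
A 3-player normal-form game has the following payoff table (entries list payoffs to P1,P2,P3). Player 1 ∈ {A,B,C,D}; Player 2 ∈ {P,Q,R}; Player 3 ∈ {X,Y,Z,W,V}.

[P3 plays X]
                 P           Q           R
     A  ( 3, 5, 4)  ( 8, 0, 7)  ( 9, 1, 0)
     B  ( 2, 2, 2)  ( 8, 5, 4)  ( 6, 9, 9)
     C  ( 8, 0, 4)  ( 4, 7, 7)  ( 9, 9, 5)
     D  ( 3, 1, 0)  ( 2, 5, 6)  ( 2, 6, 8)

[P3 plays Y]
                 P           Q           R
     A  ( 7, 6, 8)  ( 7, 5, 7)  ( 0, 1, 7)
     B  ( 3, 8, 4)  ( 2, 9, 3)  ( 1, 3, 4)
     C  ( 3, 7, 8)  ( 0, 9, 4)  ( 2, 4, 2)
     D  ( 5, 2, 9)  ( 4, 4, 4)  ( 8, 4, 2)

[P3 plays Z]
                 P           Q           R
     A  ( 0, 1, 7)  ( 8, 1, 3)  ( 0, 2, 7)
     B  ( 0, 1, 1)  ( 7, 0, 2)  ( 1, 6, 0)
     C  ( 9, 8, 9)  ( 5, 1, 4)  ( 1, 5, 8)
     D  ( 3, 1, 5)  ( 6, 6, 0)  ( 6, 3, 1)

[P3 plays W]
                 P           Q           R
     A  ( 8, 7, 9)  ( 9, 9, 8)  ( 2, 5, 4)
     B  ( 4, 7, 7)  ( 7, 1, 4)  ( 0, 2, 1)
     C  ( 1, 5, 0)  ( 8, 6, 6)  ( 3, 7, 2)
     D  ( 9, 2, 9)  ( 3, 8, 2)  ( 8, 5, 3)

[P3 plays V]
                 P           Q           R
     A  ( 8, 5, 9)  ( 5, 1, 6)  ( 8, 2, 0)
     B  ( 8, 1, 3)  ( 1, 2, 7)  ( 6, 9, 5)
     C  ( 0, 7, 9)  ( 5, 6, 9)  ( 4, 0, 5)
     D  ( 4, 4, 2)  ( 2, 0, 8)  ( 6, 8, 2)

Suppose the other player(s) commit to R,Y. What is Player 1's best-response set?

P1 best: {D}

u_1(A vs R,Y) = 0
u_1(B vs R,Y) = 1
u_1(C vs R,Y) = 2
u_1(D vs R,Y) = 8
max payoff 8 at {D}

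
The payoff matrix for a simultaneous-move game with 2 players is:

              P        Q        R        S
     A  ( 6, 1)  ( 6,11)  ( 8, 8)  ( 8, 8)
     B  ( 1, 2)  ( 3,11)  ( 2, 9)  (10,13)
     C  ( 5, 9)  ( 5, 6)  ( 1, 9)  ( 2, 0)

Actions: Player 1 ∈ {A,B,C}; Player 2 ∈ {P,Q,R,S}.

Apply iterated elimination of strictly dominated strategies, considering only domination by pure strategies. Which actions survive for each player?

P1 drop C (A beats it: P:6>5 Q:6>5 R:8>1 S:8>2)
P2 drop P (Q beats it: A:11>1 B:11>2)
P2 drop R (Q beats it: A:11>8 B:11>9)
P1→{A,B} P2→{Q,S}

Survivors P1:{A,B} P2:{Q,S}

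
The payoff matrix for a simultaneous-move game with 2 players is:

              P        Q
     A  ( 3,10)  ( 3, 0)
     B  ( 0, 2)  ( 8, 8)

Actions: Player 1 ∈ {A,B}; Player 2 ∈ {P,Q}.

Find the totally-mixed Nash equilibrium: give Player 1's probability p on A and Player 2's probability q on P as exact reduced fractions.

P1 indiff ⇒ q·3+(1-q)·3 = q·0+(1-q)·8 ⇒ q(3) = (1-q)(5) ⇒ q = 5/8
P2 indiff ⇒ p·10+(1-p)·2 = p·0+(1-p)·8 ⇒ p(10) = (1-p)(6) ⇒ p = 3/8

P1 mixes 3/8 on A; P2 mixes 5/8 on P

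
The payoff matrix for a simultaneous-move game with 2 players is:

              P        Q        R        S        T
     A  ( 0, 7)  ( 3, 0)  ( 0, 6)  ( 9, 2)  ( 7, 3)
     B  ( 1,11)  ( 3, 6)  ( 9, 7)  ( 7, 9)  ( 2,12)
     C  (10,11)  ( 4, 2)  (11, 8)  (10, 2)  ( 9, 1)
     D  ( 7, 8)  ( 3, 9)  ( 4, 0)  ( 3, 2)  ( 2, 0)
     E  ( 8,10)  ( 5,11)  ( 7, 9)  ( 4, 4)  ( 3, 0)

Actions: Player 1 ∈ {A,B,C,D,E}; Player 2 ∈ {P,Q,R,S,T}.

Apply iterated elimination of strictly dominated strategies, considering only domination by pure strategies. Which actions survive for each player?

P1 drop A (C beats it: P:10>0 Q:4>3 R:11>0 S:10>9 T:9>7)
P1 drop B (C beats it: P:10>1 Q:4>3 R:11>9 S:10>7 T:9>2)
P1 drop D (C beats it: P:10>7 Q:4>3 R:11>4 S:10>3 T:9>2)
P2 drop R (P beats it: C:11>8 E:10>9)
P2 drop S (P beats it: C:11>2 E:10>4)
P2 drop T (P beats it: C:11>1 E:10>0)
P1→{C,E} P2→{P,Q}

IESDS → P1:{C,E} P2:{P,Q}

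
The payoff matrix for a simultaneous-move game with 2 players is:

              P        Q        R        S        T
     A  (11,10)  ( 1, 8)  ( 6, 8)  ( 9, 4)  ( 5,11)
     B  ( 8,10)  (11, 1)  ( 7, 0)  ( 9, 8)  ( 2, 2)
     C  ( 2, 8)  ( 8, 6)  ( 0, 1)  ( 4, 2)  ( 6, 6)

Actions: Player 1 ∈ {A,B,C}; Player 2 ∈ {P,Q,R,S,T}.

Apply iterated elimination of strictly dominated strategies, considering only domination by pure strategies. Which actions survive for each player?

P2 drop Q (P beats it: A:10>8 B:10>1 C:8>6)
P2 drop R (P beats it: A:10>8 B:10>0 C:8>1)
P2 drop S (P beats it: A:10>4 B:10>8 C:8>2)
P1 drop B (A beats it: P:11>8 T:5>2)
P1→{A,C} P2→{P,T}

Remaining: P1:{A,C} P2:{P,T}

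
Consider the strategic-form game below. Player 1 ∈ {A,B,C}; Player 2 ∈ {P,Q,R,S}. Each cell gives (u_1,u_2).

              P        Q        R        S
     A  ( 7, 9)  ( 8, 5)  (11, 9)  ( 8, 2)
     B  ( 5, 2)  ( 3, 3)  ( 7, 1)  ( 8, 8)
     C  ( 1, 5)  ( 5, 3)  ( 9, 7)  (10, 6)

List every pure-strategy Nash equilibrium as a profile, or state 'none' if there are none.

(A,P): NE
(A,Q): not NE [P2→R gives 9>5]
(A,R): NE
(A,S): not NE [P1→C gives 10>8; P2→R gives 9>2]
(B,P): not NE [P1→A gives 7>5; P2→S gives 8>2]
(B,Q): not NE [P1→A gives 8>3; P2→S gives 8>3]
(B,R): not NE [P1→A gives 11>7; P2→S gives 8>1]
(B,S): not NE [P1→C gives 10>8]
(C,P): not NE [P1→A gives 7>1; P2→R gives 7>5]
(C,Q): not NE [P1→A gives 8>5; P2→R gives 7>3]
(C,R): not NE [P1→A gives 11>9]
(C,S): not NE [P2→R gives 7>6]

NE set: (A,P), (A,R)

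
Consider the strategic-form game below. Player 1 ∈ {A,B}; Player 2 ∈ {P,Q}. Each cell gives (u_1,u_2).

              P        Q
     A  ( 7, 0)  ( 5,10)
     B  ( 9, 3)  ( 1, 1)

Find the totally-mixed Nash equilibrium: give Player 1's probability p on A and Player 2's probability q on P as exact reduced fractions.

P1 mixes 1/6 on A; P2 mixes 2/3 on P

P1 indiff ⇒ q·7+(1-q)·5 = q·9+(1-q)·1 ⇒ q(-2) = (1-q)(-4) ⇒ q = 2/3
P2 indiff ⇒ p·0+(1-p)·3 = p·10+(1-p)·1 ⇒ p(-10) = (1-p)(-2) ⇒ p = 1/6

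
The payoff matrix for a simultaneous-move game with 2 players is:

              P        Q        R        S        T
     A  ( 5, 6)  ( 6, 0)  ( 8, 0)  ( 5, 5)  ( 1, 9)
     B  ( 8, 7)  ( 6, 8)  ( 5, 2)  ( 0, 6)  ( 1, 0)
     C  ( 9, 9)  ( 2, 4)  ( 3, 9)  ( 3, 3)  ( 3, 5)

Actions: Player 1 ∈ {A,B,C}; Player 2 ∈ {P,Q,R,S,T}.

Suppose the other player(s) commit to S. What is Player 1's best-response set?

u_1(A vs S) = 5
u_1(B vs S) = 0
u_1(C vs S) = 3
max payoff 5 at {A}

P1 best: {A}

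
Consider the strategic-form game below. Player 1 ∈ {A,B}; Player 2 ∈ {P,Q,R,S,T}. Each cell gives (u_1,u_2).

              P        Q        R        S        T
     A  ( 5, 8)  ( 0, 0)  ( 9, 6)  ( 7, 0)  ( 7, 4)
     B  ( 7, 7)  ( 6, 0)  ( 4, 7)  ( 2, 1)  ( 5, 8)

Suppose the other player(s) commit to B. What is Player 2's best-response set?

u_2(P vs B) = 7
u_2(Q vs B) = 0
u_2(R vs B) = 7
u_2(S vs B) = 1
u_2(T vs B) = 8
max payoff 8 at {T}

P2 best: {T}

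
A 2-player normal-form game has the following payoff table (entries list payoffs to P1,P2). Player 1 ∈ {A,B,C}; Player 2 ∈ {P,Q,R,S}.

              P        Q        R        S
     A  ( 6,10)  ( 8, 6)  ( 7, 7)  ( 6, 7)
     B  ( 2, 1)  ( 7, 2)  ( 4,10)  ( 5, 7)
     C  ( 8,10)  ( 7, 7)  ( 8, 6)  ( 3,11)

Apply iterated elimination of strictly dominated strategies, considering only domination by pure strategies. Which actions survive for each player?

P1 drop B (A beats it: P:6>2 Q:8>7 R:7>4 S:6>5)
P2 drop Q (P beats it: A:10>6 C:10>7)
P2 drop R (P beats it: A:10>7 C:10>6)
P1→{A,C} P2→{P,S}

IESDS → P1:{A,C} P2:{P,S}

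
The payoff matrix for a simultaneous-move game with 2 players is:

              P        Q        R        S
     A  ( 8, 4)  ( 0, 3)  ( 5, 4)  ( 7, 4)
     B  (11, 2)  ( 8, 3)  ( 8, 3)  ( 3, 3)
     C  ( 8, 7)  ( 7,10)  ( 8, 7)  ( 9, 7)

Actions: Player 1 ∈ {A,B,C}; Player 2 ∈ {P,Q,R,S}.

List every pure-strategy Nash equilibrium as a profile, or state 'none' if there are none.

NE set: (B,Q), (B,R)

(A,P): not NE [P1→B gives 11>8]
(A,Q): not NE [P1→B gives 8>0; P2→S gives 4>3]
(A,R): not NE [P1→C gives 8>5]
(A,S): not NE [P1→C gives 9>7]
(B,P): not NE [P2→S gives 3>2]
(B,Q): NE
(B,R): NE
(B,S): not NE [P1→C gives 9>3]
(C,P): not NE [P1→B gives 11>8; P2→Q gives 10>7]
(C,Q): not NE [P1→B gives 8>7]
(C,R): not NE [P2→Q gives 10>7]
(C,S): not NE [P2→Q gives 10>7]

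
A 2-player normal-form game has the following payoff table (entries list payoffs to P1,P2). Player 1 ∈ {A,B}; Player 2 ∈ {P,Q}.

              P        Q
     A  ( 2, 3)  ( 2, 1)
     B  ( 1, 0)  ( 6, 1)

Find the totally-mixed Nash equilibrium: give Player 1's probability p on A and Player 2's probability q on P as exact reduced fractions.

P1 mixes 1/3 on A; P2 mixes 4/5 on P

P1 indiff ⇒ q·2+(1-q)·2 = q·1+(1-q)·6 ⇒ q(1) = (1-q)(4) ⇒ q = 4/5
P2 indiff ⇒ p·3+(1-p)·0 = p·1+(1-p)·1 ⇒ p(2) = (1-p)(1) ⇒ p = 1/3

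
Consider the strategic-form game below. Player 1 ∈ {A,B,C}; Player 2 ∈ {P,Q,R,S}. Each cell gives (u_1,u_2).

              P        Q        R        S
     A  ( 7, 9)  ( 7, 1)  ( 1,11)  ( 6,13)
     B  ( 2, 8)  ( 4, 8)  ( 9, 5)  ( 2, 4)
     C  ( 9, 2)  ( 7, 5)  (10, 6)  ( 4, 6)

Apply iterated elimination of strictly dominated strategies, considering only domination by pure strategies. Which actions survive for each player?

Remaining: P1:{A,C} P2:{R,S}

P1 drop B (C beats it: P:9>2 Q:7>4 R:10>9 S:4>2)
P2 drop P (R beats it: A:11>9 C:6>2)
P2 drop Q (R beats it: A:11>1 C:6>5)
P1→{A,C} P2→{R,S}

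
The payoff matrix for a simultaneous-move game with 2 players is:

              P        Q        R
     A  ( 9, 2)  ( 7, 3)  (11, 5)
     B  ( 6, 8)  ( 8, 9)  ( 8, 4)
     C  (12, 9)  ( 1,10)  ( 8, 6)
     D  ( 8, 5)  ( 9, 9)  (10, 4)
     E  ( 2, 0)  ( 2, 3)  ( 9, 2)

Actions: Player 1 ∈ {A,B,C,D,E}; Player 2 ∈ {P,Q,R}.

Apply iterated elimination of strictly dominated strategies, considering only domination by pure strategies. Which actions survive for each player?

Survivors P1:{A,D} P2:{Q,R}

P1 drop B (D beats it: P:8>6 Q:9>8 R:10>8)
P1 drop E (A beats it: P:9>2 Q:7>2 R:11>9)
P2 drop P (Q beats it: A:3>2 C:10>9 D:9>5)
P1 drop C (A beats it: Q:7>1 R:11>8)
P1→{A,D} P2→{Q,R}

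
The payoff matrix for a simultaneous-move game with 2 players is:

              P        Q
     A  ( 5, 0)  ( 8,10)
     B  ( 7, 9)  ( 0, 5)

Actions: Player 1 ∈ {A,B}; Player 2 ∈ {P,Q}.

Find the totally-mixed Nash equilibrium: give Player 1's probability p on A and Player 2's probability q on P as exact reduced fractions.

P1 indiff ⇒ q·5+(1-q)·8 = q·7+(1-q)·0 ⇒ q(-2) = (1-q)(-8) ⇒ q = 4/5
P2 indiff ⇒ p·0+(1-p)·9 = p·10+(1-p)·5 ⇒ p(-10) = (1-p)(-4) ⇒ p = 2/7

(p,q) = (2/7, 4/5)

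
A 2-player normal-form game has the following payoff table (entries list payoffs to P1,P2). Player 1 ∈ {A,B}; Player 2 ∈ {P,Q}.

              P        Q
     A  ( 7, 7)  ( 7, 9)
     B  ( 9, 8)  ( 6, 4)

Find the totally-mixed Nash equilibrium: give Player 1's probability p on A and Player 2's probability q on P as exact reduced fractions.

P1 indiff ⇒ q·7+(1-q)·7 = q·9+(1-q)·6 ⇒ q(-2) = (1-q)(-1) ⇒ q = 1/3
P2 indiff ⇒ p·7+(1-p)·8 = p·9+(1-p)·4 ⇒ p(-2) = (1-p)(-4) ⇒ p = 2/3

p=2/3, q=1/3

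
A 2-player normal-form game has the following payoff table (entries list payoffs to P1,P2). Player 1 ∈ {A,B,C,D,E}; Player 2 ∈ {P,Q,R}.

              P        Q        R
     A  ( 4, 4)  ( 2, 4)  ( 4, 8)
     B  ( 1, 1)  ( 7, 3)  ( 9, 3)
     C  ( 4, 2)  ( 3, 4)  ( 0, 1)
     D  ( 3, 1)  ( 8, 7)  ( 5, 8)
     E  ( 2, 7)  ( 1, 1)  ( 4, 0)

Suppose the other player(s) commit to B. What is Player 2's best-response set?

u_2(P vs B) = 1
u_2(Q vs B) = 3
u_2(R vs B) = 3
max payoff 3 at {Q,R}

BR_2 = {Q,R}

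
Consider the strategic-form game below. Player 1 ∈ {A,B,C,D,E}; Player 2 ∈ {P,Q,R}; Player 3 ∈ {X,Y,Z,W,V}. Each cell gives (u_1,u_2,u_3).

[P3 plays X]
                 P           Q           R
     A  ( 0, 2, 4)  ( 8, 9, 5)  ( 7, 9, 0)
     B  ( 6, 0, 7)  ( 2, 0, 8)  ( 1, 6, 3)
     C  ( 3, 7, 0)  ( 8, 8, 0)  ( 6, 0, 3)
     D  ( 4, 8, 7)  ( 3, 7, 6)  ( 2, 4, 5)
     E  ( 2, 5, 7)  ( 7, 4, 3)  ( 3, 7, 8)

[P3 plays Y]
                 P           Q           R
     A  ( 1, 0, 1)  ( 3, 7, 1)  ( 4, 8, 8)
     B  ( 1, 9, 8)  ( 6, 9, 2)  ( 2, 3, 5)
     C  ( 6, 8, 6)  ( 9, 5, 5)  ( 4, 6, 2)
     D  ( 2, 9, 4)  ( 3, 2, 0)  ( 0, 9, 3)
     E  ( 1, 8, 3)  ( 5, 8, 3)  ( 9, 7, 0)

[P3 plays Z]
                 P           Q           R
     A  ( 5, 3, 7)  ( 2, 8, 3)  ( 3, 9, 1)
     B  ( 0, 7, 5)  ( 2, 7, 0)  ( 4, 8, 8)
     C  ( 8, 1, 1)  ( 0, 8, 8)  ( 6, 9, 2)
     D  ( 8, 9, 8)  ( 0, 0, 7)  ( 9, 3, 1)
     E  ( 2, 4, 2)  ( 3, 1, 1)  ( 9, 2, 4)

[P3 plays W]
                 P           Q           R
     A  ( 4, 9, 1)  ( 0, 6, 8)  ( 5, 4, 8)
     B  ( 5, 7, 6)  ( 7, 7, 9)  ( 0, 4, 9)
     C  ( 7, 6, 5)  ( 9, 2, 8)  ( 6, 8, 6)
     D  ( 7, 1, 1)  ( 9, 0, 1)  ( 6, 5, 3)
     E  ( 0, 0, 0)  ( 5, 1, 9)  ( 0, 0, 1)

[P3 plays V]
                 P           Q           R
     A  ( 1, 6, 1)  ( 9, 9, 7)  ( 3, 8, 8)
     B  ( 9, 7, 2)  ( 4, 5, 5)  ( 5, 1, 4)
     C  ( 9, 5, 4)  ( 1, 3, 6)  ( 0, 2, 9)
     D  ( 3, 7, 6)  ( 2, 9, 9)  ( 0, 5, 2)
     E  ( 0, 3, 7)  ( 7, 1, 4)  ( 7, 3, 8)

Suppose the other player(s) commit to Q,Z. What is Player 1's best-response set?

P1 best: {E}

u_1(A vs Q,Z) = 2
u_1(B vs Q,Z) = 2
u_1(C vs Q,Z) = 0
u_1(D vs Q,Z) = 0
u_1(E vs Q,Z) = 3
max payoff 3 at {E}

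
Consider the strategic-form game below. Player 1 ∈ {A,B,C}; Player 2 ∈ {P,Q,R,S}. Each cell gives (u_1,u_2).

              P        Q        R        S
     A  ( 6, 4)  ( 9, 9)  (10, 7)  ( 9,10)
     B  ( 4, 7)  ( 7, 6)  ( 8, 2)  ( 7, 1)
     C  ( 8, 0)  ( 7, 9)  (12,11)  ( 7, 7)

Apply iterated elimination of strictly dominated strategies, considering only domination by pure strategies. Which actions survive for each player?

Remaining: P1:{A,C} P2:{Q,R,S}

P1 drop B (A beats it: P:6>4 Q:9>7 R:10>8 S:9>7)
P2 drop P (Q beats it: A:9>4 C:9>0)
P1→{A,C} P2→{Q,R,S}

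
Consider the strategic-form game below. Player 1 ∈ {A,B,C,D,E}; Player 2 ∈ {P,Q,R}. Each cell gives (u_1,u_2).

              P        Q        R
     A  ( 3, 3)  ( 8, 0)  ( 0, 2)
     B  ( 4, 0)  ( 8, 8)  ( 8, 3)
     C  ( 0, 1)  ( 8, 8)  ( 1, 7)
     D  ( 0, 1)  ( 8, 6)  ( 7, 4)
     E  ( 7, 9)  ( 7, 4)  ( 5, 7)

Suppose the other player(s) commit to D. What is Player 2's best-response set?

u_2(P vs D) = 1
u_2(Q vs D) = 6
u_2(R vs D) = 4
max payoff 6 at {Q}

argmax u_2 = {Q}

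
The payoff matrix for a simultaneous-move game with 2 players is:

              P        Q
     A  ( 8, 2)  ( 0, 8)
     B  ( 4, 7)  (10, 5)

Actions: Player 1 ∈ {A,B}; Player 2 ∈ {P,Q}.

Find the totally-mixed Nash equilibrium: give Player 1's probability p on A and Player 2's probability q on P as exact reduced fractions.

P1 mixes 1/4 on A; P2 mixes 5/7 on P

P1 indiff ⇒ q·8+(1-q)·0 = q·4+(1-q)·10 ⇒ q(4) = (1-q)(10) ⇒ q = 5/7
P2 indiff ⇒ p·2+(1-p)·7 = p·8+(1-p)·5 ⇒ p(-6) = (1-p)(-2) ⇒ p = 1/4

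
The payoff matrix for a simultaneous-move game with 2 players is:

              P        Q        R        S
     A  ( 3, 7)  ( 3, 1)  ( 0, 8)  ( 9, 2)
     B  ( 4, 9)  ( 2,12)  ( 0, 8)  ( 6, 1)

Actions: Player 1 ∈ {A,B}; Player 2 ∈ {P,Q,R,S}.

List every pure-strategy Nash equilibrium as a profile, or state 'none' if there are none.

PSNE = {(A,R)}

(A,P): not NE [P1→B gives 4>3; P2→R gives 8>7]
(A,Q): not NE [P2→R gives 8>1]
(A,R): NE
(A,S): not NE [P2→R gives 8>2]
(B,P): not NE [P2→Q gives 12>9]
(B,Q): not NE [P1→A gives 3>2]
(B,R): not NE [P2→Q gives 12>8]
(B,S): not NE [P1→A gives 9>6; P2→Q gives 12>1]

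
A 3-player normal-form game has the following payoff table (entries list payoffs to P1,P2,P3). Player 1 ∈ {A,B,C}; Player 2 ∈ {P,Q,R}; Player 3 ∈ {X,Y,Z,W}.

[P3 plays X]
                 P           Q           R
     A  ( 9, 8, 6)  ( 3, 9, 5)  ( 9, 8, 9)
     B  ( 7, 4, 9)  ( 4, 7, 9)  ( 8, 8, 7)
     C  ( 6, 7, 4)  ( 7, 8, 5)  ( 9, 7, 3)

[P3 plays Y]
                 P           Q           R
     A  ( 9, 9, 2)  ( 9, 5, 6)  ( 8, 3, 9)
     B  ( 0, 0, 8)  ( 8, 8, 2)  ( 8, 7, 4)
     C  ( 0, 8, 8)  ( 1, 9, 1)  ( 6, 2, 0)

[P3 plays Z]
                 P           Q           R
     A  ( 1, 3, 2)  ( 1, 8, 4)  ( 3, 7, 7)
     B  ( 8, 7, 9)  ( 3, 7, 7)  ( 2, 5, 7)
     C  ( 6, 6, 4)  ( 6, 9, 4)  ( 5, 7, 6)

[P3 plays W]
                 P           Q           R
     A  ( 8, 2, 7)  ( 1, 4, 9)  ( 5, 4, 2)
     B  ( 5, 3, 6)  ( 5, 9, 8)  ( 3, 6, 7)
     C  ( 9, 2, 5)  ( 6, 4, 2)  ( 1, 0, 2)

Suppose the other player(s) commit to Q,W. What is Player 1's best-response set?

P1 best: {C}

u_1(A vs Q,W) = 1
u_1(B vs Q,W) = 5
u_1(C vs Q,W) = 6
max payoff 6 at {C}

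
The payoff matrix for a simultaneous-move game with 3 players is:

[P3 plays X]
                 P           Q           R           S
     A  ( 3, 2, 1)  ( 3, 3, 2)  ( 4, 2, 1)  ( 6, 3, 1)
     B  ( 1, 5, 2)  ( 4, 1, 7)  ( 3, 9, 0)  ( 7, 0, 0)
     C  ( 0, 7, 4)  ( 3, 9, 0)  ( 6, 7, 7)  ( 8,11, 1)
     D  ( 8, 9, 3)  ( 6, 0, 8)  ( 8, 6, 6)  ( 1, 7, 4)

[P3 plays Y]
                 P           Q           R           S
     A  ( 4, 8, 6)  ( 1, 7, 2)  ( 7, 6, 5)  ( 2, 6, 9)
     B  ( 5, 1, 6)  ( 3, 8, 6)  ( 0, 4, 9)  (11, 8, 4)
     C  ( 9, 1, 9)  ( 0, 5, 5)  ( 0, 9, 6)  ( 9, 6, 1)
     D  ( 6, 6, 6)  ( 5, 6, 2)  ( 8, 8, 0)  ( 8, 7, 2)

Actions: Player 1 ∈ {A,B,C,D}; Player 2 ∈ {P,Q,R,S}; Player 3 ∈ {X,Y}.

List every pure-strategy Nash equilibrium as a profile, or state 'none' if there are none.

(A,P,X): not NE [P1→D gives 8>3; P2→S gives 3>2; P3→Y gives 6>1]
(A,P,Y): not NE [P1→C gives 9>4]
(A,Q,X): not NE [P1→D gives 6>3]
(A,Q,Y): not NE [P1→D gives 5>1; P2→P gives 8>7]
(A,R,X): not NE [P1→D gives 8>4; P2→S gives 3>2; P3→Y gives 5>1]
(A,R,Y): not NE [P1→D gives 8>7; P2→P gives 8>6]
(A,S,X): not NE [P1→C gives 8>6; P3→Y gives 9>1]
(A,S,Y): not NE [P1→B gives 11>2; P2→P gives 8>6]
(B,P,X): not NE [P1→D gives 8>1; P2→R gives 9>5; P3→Y gives 6>2]
(B,P,Y): not NE [P1→C gives 9>5; P2→S gives 8>1]
(B,Q,X): not NE [P1→D gives 6>4; P2→R gives 9>1]
(B,Q,Y): not NE [P1→D gives 5>3; P3→X gives 7>6]
(B,R,X): not NE [P1→D gives 8>3; P3→Y gives 9>0]
(B,R,Y): not NE [P1→D gives 8>0; P2→S gives 8>4]
(B,S,X): not NE [P1→C gives 8>7; P2→R gives 9>0; P3→Y gives 4>0]
(B,S,Y): NE
(C,P,X): not NE [P1→D gives 8>0; P2→S gives 11>7; P3→Y gives 9>4]
(C,P,Y): not NE [P2→R gives 9>1]
(C,Q,X): not NE [P1→D gives 6>3; P2→S gives 11>9; P3→Y gives 5>0]
(C,Q,Y): not NE [P1→D gives 5>0; P2→R gives 9>5]
(C,R,X): not NE [P1→D gives 8>6; P2→S gives 11>7]
(C,R,Y): not NE [P1→D gives 8>0; P3→X gives 7>6]
(C,S,X): NE
(C,S,Y): not NE [P1→B gives 11>9; P2→R gives 9>6]
(D,P,X): not NE [P3→Y gives 6>3]
(D,P,Y): not NE [P1→C gives 9>6; P2→R gives 8>6]
(D,Q,X): not NE [P2→P gives 9>0]
(D,Q,Y): not NE [P2→R gives 8>6; P3→X gives 8>2]
(D,R,X): not NE [P2→P gives 9>6]
(D,R,Y): not NE [P3→X gives 6>0]
(D,S,X): not NE [P1→C gives 8>1; P2→P gives 9>7]
(D,S,Y): not NE [P1→B gives 11>8; P2→R gives 8>7; P3→X gives 4>2]

PSNE = {(B,S,Y), (C,S,X)}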